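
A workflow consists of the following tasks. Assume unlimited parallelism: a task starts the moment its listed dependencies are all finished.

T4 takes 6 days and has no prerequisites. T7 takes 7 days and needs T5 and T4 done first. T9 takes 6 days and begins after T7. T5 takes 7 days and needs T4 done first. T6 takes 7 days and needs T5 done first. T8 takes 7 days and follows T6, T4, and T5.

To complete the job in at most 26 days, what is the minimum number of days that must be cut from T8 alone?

Current finish: 27 days; target: 26.
T8 is on every critical path, so each day cut from T8 cuts the finish by one (this holds down to a finish of 26).
Need 27 − 26 = 1 day off T8 → T8 becomes 6 days, finish becomes 26.

1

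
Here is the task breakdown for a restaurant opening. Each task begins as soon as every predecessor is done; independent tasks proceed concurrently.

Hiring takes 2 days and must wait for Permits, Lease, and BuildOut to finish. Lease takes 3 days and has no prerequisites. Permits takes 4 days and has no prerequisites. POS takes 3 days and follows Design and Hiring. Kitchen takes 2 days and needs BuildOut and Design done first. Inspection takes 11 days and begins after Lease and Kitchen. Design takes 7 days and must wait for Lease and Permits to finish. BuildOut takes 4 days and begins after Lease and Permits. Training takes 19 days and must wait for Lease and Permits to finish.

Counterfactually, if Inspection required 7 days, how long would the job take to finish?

The binding path is Permits→Design→Kitchen→Inspection = 4+7+2+11 = 24; finish at 24 days.
Inspection lies on that path, so at 7 days the path becomes 20 days.
Now Permits→Training = 4+19 = 23 is longest, so the finish becomes 23 days.

23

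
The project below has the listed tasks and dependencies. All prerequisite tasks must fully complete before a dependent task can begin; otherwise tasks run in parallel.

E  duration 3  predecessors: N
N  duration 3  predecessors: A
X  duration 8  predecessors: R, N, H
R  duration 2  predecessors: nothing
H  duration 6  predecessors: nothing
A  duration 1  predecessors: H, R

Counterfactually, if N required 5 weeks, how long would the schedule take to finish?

Actual critical path: H→A→N→X = 6+1+3+8 = 18 ⇒ 18 weeks.
N is on the critical path; changing it to 5 makes that path 20 weeks.
That remains the longest chain; total 20 weeks.

20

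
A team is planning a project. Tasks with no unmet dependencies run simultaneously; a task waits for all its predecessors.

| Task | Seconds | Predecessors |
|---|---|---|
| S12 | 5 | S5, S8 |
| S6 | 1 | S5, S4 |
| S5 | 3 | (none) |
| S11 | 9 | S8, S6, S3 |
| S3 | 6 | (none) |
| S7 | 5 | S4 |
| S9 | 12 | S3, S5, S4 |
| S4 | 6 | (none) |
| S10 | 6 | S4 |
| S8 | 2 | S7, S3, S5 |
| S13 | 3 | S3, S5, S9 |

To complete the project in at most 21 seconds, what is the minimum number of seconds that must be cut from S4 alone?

Current finish: 22 seconds; target: 21.
S4 is on every critical path, so each second cut from S4 cuts the finish by one (this holds down to a finish of 21).
Need 22 − 21 = 1 second off S4 → S4 becomes 5 seconds, finish becomes 21.

1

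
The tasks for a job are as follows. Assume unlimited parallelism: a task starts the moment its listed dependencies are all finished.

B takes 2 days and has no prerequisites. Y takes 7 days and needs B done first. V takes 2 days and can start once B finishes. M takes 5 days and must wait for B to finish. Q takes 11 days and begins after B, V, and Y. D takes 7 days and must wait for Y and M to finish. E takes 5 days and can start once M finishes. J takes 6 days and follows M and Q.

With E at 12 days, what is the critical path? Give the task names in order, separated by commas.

Critical path before the change: B→Y→Q→J = 2+7+11+6 = 26 giving 26 days.
E is off the critical path — its longest chain is 12 days, giving 14 of slack.
The critical path is still B→Y→Q→J; finish is now 26 days.

B, Y, Q, J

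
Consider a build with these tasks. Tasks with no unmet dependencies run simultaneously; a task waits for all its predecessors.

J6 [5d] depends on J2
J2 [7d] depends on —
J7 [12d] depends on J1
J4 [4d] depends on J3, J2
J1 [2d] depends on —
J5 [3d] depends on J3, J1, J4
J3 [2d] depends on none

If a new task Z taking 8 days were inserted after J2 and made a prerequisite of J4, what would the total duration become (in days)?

Originally the schedule takes 14 days.
With Z inserted, J4 now waits for max(J3, J2, Z).
New critical path: J2→Z→J4→J5 = 7+8+4+3 = 22 ⇒ 22 days.

22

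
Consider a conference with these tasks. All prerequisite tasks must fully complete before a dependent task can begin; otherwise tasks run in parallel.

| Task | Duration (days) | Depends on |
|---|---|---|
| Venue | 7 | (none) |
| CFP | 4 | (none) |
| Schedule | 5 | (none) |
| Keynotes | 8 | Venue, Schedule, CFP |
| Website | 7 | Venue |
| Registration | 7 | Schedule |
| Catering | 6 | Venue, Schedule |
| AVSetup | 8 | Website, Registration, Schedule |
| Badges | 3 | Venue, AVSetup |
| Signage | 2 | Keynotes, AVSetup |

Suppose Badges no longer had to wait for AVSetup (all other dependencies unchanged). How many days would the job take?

24

Before: longest chain Venue→Website→AVSetup→Badges = 7+7+8+3 = 25, finish 25.
Without AVSetup→Badges, Badges's earliest start moves from 22 to 7.
The longest chain is now Venue→Website→AVSetup→Signage = 7+7+8+2 = 24, so the job takes 24 days.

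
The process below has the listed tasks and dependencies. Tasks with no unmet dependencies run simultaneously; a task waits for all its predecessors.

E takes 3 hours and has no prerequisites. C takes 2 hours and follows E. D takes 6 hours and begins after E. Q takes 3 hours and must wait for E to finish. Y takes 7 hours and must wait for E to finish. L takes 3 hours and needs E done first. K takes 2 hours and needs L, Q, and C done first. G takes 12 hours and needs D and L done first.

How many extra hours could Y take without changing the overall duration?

Critical path: E→D→G = 3+6+12 = 21, so the finish is 21 hours.
Y finishes as early as 10 and must finish by 21.
So Y can slip 21 − 10 = 11 hours.

11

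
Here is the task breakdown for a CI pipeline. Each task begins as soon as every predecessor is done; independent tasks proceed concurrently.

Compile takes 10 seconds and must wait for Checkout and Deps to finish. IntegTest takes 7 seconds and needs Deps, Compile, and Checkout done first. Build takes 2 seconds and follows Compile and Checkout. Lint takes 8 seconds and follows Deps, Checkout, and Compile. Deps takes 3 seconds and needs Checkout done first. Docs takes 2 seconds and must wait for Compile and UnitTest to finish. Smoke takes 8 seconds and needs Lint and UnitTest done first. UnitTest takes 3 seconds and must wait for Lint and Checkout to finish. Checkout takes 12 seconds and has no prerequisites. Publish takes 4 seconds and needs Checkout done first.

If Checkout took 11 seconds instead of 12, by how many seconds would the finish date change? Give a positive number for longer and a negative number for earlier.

Actual critical path: Checkout→Deps→Compile→Lint→UnitTest→Smoke = 12+3+10+8+3+8 = 44 ⇒ 44 seconds.
Checkout is on the critical path; changing it to 11 makes that path 43 seconds.
No other chain overtakes it, so the finish is 43 seconds.
Change in finish: 43 − 44 = -1 seconds.

-1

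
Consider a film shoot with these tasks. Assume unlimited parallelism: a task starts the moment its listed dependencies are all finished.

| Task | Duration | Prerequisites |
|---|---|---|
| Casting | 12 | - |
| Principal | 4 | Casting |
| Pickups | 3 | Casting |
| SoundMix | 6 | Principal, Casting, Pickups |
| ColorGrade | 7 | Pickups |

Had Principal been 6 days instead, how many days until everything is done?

As given, the longest chain is Casting→Principal→SoundMix = 12+4+6 = 22, so the finish is 22 days.
Principal lies on that path, so at 6 days the path becomes 24 days.
The critical path is still Casting→Principal→SoundMix; finish is now 24 days.

24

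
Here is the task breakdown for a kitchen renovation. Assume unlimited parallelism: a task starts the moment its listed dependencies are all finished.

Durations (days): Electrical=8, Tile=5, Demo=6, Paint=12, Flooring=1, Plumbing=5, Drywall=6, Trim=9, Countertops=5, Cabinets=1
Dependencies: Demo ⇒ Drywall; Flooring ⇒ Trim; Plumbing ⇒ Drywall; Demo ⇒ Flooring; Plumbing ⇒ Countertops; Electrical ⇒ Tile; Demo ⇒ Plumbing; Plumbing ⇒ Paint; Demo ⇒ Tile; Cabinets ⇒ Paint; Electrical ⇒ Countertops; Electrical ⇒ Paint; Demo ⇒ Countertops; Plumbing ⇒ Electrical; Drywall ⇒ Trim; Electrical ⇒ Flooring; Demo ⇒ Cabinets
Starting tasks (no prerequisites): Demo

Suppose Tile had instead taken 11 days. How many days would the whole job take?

31

The binding path is Demo→Plumbing→Electrical→Paint = 6+5+8+12 = 31; finish at 31 days.
Tile has 7 days of float (longest path through it is 24).
The critical path is still Demo→Plumbing→Electrical→Paint; finish is now 31 days.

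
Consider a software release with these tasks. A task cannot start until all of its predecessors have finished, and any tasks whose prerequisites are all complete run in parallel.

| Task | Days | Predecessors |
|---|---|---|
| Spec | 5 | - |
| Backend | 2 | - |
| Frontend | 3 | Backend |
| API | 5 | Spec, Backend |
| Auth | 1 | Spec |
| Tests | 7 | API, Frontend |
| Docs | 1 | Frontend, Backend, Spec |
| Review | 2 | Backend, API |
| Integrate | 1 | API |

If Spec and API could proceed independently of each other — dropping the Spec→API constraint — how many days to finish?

With the dependency in place, Spec→API→Tests = 5+5+7 = 17 sets the finish at 17 days.
Without Spec→API, API's earliest start moves from 5 to 2.
The longest chain is now Backend→API→Tests = 2+5+7 = 14, so the job takes 14 days.

14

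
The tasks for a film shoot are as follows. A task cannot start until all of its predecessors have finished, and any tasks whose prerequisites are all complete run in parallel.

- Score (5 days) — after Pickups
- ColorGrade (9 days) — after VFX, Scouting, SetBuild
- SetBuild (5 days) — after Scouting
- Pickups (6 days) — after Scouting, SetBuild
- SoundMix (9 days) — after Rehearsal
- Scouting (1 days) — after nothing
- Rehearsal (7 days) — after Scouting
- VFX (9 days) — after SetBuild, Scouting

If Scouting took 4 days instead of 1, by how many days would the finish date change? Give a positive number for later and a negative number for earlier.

3

Critical path before the change: Scouting→SetBuild→VFX→ColorGrade = 1+5+9+9 = 24 giving 24 days.
Scouting is on the critical path; changing it to 4 makes that path 27 days.
That remains the longest chain; total 27 days.
Change in finish: 27 − 24 = +3 days.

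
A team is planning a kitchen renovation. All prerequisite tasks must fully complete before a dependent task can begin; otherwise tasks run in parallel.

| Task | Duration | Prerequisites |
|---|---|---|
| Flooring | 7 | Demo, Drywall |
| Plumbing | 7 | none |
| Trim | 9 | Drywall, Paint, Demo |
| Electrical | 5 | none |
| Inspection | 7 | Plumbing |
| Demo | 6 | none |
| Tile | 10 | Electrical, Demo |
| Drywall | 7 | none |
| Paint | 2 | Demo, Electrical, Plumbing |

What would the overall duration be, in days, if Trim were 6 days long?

16

Critical path before the change: Plumbing→Paint→Trim = 7+2+9 = 18 giving 18 days.
Since Trim is critical, the -3 change carries straight to that chain (now 15 days).
The binding chain switches to Demo→Tile = 6+10 = 16; finish 16 days.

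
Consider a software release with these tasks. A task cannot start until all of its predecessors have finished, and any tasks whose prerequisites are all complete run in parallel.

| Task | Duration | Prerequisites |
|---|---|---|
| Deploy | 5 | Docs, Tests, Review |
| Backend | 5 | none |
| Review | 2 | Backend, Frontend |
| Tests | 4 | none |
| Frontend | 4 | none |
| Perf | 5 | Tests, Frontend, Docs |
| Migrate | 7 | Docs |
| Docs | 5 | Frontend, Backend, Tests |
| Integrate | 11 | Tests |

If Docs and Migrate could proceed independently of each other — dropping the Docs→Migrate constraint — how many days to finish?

With the dependency in place, Backend→Docs→Migrate = 5+5+7 = 17 sets the finish at 17 days.
Without Docs→Migrate, Migrate's earliest start moves from 10 to 0.
After: Backend→Docs→Deploy = 5+5+5 = 15 → 15 days.

15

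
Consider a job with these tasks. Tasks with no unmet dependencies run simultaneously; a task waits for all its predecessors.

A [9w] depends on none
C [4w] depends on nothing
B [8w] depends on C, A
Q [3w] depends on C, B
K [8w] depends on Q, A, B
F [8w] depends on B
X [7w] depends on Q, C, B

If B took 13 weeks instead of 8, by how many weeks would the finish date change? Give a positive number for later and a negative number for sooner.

The binding path is A→B→Q→K = 9+8+3+8 = 28; finish at 28 weeks.
B lies on that path, so at 13 weeks the path becomes 33 weeks.
That remains the longest chain; total 33 weeks.
Change in finish: 33 − 28 = +5 weeks.

5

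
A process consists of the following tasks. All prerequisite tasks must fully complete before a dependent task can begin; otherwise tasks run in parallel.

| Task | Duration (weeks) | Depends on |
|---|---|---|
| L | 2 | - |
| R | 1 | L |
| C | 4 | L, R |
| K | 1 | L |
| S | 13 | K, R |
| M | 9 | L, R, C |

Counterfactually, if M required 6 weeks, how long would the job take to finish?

16

The binding path is L→R→C→M = 2+1+4+9 = 16; finish at 16 weeks.
M lies on that path, so at 6 weeks the path becomes 13 weeks.
The binding chain switches to L→R→S = 2+1+13 = 16; finish 16 weeks.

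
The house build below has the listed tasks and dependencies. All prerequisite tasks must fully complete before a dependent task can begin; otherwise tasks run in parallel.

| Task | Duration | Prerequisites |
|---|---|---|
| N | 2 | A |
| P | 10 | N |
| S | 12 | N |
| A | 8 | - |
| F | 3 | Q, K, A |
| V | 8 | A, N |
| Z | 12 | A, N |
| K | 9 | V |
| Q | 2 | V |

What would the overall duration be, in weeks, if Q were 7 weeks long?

30

Baseline: A→N→V→K→F = 8+2+8+9+3 = 30 → 30 weeks.
The longest path through Q is only 23 weeks, so Q has float 7.
The critical path is still A→N→V→K→F; finish is now 30 weeks.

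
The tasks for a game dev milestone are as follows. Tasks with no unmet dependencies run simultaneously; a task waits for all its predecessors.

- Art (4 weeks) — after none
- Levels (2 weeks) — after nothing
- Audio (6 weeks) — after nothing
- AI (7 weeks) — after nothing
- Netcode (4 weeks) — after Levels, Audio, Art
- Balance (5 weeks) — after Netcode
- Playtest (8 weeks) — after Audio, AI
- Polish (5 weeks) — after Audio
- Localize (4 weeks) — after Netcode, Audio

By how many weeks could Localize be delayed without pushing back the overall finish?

1

Audio→Netcode→Balance = 6+4+5 = 15 sets the makespan at 15 weeks.
Longest path through Localize: 14 weeks (earliest finish 14, latest finish 15).
Slack of Localize = 11 − 10 = 1 week.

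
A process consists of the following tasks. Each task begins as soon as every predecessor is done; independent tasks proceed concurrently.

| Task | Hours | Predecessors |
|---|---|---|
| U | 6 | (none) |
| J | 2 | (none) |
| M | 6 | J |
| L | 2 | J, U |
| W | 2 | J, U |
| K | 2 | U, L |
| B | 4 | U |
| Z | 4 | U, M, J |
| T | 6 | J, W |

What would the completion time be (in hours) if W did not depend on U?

12

Before: longest chain U→W→T = 6+2+6 = 14, finish 14.
Without U→W, W's earliest start moves from 6 to 2.
New critical path: J→M→Z = 2+6+4 = 12 ⇒ 12 hours.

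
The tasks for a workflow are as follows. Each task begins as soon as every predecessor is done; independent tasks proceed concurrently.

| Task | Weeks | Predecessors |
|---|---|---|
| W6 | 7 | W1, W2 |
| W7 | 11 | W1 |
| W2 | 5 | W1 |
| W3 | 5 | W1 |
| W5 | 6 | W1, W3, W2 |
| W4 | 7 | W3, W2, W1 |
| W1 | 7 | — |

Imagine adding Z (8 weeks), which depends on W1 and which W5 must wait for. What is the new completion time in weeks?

Originally the plan takes 19 weeks.
With Z inserted, W5 now waits for max(W1, W3, W2, Z).
New critical path: W1→Z→W5 = 7+8+6 = 21 ⇒ 21 weeks.

21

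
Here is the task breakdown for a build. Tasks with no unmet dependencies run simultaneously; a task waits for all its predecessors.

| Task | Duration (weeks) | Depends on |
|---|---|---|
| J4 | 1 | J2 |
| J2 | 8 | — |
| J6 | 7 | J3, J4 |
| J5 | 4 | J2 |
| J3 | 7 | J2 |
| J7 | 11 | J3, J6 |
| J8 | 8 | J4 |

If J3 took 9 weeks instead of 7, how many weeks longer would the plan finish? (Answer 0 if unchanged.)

2

As given, the longest chain is J2→J3→J6→J7 = 8+7+7+11 = 33, so the finish is 33 weeks.
J3 lies on that path, so at 9 weeks the path becomes 35 weeks.
No other chain overtakes it, so the finish is 35 weeks.
Change in finish: 35 − 33 = +2 weeks.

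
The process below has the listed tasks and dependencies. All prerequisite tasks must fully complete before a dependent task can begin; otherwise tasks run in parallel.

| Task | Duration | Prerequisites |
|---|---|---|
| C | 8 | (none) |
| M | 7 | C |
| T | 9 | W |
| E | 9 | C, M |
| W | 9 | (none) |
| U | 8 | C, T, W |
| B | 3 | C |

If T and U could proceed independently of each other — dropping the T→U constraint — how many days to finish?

24

With the dependency in place, W→T→U = 9+9+8 = 26 sets the finish at 26 days.
Without T→U, U's earliest start moves from 18 to 9.
After: C→M→E = 8+7+9 = 24 → 24 days.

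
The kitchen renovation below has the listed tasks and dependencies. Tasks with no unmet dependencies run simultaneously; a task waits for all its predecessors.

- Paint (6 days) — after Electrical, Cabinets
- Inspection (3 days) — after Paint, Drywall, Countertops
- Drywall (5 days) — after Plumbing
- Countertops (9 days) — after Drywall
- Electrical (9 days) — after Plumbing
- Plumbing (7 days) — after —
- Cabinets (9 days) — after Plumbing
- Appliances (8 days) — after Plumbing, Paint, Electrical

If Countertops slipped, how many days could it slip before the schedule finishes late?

Plumbing→Electrical→Paint→Appliances = 7+9+6+8 = 30 sets the makespan at 30 days.
Countertops finishes as early as 21 and must finish by 27.
Float = 30 − 24 = 6.

6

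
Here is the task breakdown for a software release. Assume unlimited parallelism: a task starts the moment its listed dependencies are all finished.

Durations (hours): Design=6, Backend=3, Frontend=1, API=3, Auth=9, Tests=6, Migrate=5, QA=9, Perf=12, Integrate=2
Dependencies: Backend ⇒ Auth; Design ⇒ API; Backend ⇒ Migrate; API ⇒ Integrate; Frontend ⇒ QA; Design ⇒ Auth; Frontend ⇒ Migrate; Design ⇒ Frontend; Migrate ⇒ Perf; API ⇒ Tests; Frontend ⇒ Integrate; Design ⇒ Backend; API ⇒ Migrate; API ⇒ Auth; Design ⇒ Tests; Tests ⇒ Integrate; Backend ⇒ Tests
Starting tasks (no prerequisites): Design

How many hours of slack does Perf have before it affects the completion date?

0

Critical path: Design→Backend→Migrate→Perf = 6+3+5+12 = 26, so the finish is 26 hours.
Longest path through Perf: 26 hours (earliest finish 26, latest finish 26).
Slack of Perf = 14 − 14 = 0 hours.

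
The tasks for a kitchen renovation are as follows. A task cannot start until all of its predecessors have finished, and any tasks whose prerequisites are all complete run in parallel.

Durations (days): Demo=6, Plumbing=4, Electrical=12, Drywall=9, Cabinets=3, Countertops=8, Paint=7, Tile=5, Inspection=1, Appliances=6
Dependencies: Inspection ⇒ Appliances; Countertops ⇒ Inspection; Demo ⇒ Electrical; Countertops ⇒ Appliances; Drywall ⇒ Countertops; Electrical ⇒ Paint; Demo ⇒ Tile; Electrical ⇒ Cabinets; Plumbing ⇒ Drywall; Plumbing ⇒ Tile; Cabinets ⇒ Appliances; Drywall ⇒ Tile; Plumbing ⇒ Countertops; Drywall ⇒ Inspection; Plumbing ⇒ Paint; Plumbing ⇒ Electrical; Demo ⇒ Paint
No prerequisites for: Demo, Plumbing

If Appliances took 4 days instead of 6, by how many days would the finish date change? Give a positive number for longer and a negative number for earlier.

Baseline: Plumbing→Drywall→Countertops→Inspection→Appliances = 4+9+8+1+6 = 28 → 28 days.
Appliances lies on that path, so at 4 days the path becomes 26 days.
That remains the longest chain; total 26 days.
Change in finish: 26 − 28 = -2 days.

-2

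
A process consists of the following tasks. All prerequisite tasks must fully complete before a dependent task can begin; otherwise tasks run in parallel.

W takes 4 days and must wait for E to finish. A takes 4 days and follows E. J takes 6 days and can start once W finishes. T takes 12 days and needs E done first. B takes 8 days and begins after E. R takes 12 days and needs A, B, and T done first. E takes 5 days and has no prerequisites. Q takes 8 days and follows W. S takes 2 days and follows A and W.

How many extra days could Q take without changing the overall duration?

Critical path: E→T→R = 5+12+12 = 29, so the finish is 29 days.
The longest chain containing Q totals 17 days.
So Q can slip 29 − 17 = 12 days.

12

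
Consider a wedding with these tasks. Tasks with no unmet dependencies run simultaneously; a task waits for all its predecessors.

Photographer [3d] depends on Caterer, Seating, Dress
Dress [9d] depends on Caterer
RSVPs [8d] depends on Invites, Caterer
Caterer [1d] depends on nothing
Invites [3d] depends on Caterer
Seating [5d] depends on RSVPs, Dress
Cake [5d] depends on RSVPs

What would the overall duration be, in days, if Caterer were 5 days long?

Actual critical path: Caterer→Invites→RSVPs→Seating→Photographer = 1+3+8+5+3 = 20 ⇒ 20 days.
Since Caterer is critical, the +4 change carries straight to that chain (now 24 days).
That remains the longest chain; total 24 days.

24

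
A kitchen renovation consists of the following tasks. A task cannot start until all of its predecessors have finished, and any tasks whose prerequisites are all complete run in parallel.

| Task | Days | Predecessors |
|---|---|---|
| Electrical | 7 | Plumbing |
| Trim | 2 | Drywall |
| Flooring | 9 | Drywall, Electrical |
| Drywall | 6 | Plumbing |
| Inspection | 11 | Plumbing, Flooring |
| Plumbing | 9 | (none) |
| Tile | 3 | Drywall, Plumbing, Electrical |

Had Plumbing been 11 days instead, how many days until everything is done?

As given, the longest chain is Plumbing→Electrical→Flooring→Inspection = 9+7+9+11 = 36, so the finish is 36 days.
Plumbing is on the critical path; changing it to 11 makes that path 38 days.
That remains the longest chain; total 38 days.

38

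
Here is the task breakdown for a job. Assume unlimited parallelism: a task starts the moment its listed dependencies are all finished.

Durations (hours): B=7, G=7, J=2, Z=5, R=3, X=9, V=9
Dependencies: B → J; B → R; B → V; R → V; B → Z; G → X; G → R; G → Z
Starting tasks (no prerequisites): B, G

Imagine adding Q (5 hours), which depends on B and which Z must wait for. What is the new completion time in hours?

Originally the schedule takes 19 hours.
With Q inserted, Z now waits for max(B, G, Q).
New critical path: B→R→V = 7+3+9 = 19 ⇒ 19 hours.

19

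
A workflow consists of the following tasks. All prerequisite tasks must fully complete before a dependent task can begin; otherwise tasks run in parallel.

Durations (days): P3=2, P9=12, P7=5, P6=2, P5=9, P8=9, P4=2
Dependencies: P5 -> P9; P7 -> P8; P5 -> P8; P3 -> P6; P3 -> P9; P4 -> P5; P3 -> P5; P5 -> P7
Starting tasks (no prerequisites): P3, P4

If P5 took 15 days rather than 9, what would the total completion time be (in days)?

31

Baseline: P3→P5→P7→P8 = 2+9+5+9 = 25 → 25 days.
Since P5 is critical, the +6 change carries straight to that chain (now 31 days).
The critical path is still P3→P5→P7→P8; finish is now 31 days.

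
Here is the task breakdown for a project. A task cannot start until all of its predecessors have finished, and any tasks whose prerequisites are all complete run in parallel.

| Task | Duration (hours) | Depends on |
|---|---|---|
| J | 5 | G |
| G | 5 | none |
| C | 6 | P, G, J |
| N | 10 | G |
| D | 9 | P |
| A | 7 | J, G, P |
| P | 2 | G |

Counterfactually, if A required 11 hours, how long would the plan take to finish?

21

Actual critical path: G→J→A = 5+5+7 = 17 ⇒ 17 hours.
A is on the critical path; changing it to 11 makes that path 21 hours.
No other chain overtakes it, so the finish is 21 hours.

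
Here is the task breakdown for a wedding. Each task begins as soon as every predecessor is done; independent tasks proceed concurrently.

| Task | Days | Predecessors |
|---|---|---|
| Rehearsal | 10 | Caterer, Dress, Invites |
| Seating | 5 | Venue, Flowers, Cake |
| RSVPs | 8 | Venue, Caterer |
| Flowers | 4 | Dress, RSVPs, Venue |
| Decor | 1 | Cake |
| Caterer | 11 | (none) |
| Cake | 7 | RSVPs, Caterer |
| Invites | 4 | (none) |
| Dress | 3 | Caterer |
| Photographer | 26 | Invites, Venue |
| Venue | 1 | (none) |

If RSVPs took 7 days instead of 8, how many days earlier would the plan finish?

Baseline: Caterer→RSVPs→Cake→Seating = 11+8+7+5 = 31 → 31 days.
RSVPs lies on that path, so at 7 days the path becomes 30 days.
No other chain overtakes it, so the finish is 30 days.
Change in finish: 30 − 31 = -1 days.

1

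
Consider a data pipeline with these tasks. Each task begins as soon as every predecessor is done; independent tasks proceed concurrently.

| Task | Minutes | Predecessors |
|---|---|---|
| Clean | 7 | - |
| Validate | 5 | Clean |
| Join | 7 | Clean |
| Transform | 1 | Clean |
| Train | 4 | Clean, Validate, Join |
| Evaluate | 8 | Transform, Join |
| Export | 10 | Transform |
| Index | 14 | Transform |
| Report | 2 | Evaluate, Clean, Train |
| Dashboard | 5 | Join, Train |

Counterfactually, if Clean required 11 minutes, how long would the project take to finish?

28

Critical path before the change: Clean→Join→Evaluate→Report = 7+7+8+2 = 24 giving 24 minutes.
Clean lies on that path, so at 11 minutes the path becomes 28 minutes.
No other chain overtakes it, so the finish is 28 minutes.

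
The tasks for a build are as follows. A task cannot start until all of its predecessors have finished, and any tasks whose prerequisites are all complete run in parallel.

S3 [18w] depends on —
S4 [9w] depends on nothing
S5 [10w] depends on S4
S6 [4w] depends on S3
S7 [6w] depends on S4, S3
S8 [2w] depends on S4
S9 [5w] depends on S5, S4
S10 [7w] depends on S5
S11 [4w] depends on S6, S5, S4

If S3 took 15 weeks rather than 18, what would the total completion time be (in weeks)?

26

Baseline: S3→S6→S11 = 18+4+4 = 26 → 26 weeks.
Since S3 is critical, the -3 change carries straight to that chain (now 23 weeks).
The binding chain switches to S4→S5→S10 = 9+10+7 = 26; finish 26 weeks.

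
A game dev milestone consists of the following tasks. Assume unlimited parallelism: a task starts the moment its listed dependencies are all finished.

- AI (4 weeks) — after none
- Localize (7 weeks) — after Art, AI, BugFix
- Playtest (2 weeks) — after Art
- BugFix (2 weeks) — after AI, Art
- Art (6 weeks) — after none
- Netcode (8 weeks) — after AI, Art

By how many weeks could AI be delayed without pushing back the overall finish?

2

The longest chain is Art→BugFix→Localize = 6+2+7 = 15; overall finish 15 weeks.
The longest chain containing AI totals 13 weeks.
Slack of AI = 2 − 0 = 2 weeks.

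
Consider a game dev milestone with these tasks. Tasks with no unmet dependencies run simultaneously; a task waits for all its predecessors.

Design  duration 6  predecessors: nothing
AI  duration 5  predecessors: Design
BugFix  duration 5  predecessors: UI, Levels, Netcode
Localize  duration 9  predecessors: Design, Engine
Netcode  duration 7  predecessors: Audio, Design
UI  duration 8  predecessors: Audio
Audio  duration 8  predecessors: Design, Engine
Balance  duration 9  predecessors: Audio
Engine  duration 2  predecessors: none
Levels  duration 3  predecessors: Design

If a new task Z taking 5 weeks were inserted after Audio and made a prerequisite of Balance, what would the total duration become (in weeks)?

Originally the game dev milestone takes 27 weeks.
With Z inserted, Balance now waits for max(Audio, Z).
New critical path: Design→Audio→Z→Balance = 6+8+5+9 = 28 ⇒ 28 weeks.

28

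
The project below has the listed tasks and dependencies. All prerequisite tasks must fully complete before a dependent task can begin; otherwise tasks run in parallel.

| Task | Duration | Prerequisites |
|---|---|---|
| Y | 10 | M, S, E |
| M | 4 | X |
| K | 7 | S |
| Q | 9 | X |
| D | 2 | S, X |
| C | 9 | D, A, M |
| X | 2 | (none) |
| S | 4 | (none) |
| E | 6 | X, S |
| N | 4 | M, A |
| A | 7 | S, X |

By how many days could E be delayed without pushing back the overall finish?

0

Critical path: S→A→C = 4+7+9 = 20, so the finish is 20 days.
The longest chain containing E totals 20 days.
Float = 20 − 20 = 0.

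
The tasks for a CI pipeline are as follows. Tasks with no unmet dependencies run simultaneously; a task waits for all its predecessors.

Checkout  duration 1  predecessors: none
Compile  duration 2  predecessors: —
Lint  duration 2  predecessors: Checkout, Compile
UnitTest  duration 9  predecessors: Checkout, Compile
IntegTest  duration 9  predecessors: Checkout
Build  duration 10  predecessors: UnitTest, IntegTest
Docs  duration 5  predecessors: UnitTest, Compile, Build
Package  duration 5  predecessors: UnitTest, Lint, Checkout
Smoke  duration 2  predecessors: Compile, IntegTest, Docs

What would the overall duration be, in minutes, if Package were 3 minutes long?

Actual critical path: Compile→UnitTest→Build→Docs→Smoke = 2+9+10+5+2 = 28 ⇒ 28 minutes.
Package is off the critical path — its longest chain is 16 minutes, giving 12 of slack.
No other chain overtakes it, so the finish is 28 minutes.

28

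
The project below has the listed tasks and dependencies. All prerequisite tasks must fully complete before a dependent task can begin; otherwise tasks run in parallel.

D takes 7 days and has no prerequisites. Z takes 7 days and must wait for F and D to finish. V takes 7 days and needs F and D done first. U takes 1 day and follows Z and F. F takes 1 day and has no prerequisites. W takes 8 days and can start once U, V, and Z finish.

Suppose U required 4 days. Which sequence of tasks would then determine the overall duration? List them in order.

As given, the longest chain is D→Z→U→W = 7+7+1+8 = 23, so the finish is 23 days.
U is on the critical path; changing it to 4 makes that path 26 days.
The critical path is still D→Z→U→W; finish is now 26 days.

D, Z, U, W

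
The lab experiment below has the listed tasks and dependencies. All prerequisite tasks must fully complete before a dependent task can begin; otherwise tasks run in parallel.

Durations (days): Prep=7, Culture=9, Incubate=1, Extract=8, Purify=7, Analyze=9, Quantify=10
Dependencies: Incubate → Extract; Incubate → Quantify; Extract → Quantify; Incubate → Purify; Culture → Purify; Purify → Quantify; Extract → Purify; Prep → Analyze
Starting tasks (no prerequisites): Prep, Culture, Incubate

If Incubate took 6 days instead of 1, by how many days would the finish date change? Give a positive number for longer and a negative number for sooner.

5

Baseline: Incubate→Extract→Purify→Quantify = 1+8+7+10 = 26 → 26 days.
Incubate is on the critical path; changing it to 6 makes that path 31 days.
The critical path is still Incubate→Extract→Purify→Quantify; finish is now 31 days.
Change in finish: 31 − 26 = +5 days.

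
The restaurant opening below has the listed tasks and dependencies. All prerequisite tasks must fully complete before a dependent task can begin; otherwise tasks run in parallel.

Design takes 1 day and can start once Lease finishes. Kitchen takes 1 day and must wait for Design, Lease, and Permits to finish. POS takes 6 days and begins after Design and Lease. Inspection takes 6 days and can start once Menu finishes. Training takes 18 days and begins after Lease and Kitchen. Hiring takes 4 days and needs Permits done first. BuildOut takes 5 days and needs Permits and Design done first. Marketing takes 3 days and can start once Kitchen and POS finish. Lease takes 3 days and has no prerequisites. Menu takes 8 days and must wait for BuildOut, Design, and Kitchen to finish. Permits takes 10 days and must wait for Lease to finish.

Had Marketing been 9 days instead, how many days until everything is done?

As given, the longest chain is Lease→Permits→BuildOut→Menu→Inspection = 3+10+5+8+6 = 32, so the finish is 32 days.
Marketing is off the critical path — its longest chain is 17 days, giving 15 of slack.
No other chain overtakes it, so the finish is 32 days.

32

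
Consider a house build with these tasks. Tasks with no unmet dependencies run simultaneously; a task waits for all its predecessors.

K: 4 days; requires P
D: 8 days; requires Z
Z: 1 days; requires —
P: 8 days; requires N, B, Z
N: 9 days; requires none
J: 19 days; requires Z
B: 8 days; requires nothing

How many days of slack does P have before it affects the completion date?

N→P→K = 9+8+4 = 21 sets the makespan at 21 days.
The longest chain containing P totals 21 days.
So P can slip 17 − 17 = 0 days.

0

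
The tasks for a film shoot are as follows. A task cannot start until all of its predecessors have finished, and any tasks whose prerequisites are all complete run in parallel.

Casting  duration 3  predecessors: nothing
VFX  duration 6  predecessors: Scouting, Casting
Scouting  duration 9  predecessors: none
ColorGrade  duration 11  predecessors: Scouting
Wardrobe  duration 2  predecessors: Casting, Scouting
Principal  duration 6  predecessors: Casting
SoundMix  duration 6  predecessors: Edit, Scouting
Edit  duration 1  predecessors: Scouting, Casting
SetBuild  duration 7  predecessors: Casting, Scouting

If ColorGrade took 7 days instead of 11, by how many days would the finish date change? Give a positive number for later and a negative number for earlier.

Critical path before the change: Scouting→ColorGrade = 9+11 = 20 giving 20 days.
Since ColorGrade is critical, the -4 change carries straight to that chain (now 16 days).
New critical path: Scouting→SetBuild = 9+7 = 16 ⇒ 16 days.
Change in finish: 16 − 20 = -4 days.

-4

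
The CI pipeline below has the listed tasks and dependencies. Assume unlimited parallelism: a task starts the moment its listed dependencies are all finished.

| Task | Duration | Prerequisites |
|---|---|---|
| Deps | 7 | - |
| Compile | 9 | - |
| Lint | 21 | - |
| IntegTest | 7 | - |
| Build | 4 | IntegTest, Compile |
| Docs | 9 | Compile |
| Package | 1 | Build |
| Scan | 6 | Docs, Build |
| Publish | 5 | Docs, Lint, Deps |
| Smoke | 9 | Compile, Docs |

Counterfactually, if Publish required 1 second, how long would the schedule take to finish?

27

The binding path is Compile→Docs→Smoke = 9+9+9 = 27; finish at 27 seconds.
The longest path through Publish is only 26 seconds, so Publish has float 1.
That remains the longest chain; total 27 seconds.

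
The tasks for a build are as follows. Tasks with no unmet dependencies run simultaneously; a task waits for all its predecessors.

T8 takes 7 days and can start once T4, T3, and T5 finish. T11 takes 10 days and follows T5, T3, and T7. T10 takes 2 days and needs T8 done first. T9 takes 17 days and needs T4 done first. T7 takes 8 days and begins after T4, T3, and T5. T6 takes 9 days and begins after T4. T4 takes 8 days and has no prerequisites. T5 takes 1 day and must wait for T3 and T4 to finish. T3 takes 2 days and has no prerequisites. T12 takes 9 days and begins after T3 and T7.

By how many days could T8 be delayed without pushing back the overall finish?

9

T4→T5→T7→T11 = 8+1+8+10 = 27 sets the makespan at 27 days.
Longest path through T8: 18 days (earliest finish 16, latest finish 25).
Slack of T8 = 18 − 9 = 9 days.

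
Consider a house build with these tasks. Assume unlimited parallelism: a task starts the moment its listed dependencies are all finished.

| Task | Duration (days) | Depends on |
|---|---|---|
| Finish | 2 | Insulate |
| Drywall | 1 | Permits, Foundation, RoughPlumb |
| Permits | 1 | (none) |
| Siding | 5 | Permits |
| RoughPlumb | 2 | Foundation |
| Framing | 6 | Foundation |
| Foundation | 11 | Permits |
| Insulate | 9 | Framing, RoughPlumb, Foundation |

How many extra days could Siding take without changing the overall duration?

23

Permits→Foundation→Framing→Insulate→Finish = 1+11+6+9+2 = 29 sets the makespan at 29 days.
The longest chain containing Siding totals 6 days.
Slack of Siding = 24 − 1 = 23 days.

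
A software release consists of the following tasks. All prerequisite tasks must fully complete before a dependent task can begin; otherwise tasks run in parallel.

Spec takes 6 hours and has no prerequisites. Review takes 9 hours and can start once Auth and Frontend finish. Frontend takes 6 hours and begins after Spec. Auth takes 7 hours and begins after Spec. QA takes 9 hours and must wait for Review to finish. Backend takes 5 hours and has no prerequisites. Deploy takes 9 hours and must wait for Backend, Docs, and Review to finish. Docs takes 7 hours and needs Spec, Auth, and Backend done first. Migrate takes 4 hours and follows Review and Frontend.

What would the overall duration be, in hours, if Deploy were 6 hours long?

31

The binding path is Spec→Auth→Review→Deploy = 6+7+9+9 = 31; finish at 31 hours.
Deploy is on the critical path; changing it to 6 makes that path 28 hours.
New critical path: Spec→Auth→Review→QA = 6+7+9+9 = 31 ⇒ 31 hours.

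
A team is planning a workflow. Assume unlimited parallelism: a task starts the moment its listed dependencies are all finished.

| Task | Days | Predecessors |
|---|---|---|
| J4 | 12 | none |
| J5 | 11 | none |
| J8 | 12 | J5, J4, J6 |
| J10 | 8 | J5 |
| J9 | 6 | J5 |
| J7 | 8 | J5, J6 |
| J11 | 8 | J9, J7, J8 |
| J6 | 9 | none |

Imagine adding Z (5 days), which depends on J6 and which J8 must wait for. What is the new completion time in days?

Originally the workflow takes 32 days.
With Z inserted, J8 now waits for max(J5, J4, J6, Z).
New critical path: J6→Z→J8→J11 = 9+5+12+8 = 34 ⇒ 34 days.

34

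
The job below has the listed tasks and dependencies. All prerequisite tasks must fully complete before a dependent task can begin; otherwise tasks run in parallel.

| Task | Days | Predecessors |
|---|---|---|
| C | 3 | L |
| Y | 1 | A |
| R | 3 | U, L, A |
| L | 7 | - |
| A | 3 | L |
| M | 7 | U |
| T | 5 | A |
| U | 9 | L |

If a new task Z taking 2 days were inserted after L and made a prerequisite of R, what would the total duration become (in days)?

23

Originally the project takes 23 days.
With Z inserted, R now waits for max(U, L, A, Z).
New critical path: L→U→M = 7+9+7 = 23 ⇒ 23 days.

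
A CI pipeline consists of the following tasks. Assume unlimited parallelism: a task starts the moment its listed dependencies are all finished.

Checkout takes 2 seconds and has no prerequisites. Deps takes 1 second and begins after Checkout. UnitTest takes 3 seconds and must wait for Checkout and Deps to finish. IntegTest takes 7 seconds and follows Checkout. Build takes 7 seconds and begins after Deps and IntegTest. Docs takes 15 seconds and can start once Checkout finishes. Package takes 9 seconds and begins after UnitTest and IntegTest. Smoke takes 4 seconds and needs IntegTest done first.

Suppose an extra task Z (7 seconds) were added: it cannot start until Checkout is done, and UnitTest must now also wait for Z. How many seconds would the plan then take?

Originally the plan takes 18 seconds.
With Z inserted, UnitTest now waits for max(Checkout, Deps, Z).
New critical path: Checkout→Z→UnitTest→Package = 2+7+3+9 = 21 ⇒ 21 seconds.

21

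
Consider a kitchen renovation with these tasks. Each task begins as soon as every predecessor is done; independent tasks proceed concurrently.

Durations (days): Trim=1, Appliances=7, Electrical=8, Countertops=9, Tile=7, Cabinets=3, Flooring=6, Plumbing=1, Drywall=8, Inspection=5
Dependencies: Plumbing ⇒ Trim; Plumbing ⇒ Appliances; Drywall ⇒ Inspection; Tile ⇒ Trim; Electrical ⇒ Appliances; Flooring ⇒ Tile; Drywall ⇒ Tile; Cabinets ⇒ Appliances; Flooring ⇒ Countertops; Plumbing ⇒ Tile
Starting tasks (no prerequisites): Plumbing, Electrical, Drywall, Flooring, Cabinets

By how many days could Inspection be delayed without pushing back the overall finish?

Drywall→Tile→Trim = 8+7+1 = 16 sets the makespan at 16 days.
The longest chain containing Inspection totals 13 days.
Slack of Inspection = 11 − 8 = 3 days.

3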